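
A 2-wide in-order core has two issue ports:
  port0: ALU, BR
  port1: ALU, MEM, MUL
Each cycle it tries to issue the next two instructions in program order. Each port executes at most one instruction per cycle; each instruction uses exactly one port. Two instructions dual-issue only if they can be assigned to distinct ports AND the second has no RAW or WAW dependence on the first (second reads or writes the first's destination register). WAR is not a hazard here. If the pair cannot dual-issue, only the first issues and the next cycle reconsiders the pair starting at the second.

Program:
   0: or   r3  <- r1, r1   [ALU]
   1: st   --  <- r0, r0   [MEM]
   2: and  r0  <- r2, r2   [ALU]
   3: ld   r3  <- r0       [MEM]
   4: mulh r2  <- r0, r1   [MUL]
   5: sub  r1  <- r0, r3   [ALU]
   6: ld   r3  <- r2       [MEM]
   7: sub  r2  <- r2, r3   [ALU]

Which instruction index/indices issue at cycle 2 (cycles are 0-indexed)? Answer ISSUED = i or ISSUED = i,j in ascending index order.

ISSUED = 3

#0 head=0: or/st i0&i1 pair
#1 head=2: and i2 RAW r0
#2 head=3: ld i3 no-port MEM/MUL
#3 head=4: mulh/sub i4&i5 pair
#4 head=6: ld i6 RAW r3
#5 head=7: sub i7 tail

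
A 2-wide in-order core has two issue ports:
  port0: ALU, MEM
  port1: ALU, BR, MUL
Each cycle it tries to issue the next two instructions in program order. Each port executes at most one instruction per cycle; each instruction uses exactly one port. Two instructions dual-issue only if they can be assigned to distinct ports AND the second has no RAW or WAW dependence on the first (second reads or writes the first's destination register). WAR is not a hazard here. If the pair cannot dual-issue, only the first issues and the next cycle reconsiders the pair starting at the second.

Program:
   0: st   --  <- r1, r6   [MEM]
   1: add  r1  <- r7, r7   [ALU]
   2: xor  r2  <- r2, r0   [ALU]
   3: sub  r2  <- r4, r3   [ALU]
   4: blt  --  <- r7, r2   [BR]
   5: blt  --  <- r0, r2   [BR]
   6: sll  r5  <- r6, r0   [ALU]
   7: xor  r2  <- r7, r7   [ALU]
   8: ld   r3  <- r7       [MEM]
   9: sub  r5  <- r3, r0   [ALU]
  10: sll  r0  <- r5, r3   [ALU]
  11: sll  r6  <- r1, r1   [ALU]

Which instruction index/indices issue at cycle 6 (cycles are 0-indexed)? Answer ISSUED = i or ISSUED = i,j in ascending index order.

ISSUED = 9

t=0 i0+i1:st.MEM add.ALU ; dual
t=1 i2:xor.ALU ; WAW r2
t=2 i3:sub.ALU ; RAW r2
t=3 i4:blt.BR ; no-port BR/BR
t=4 i5+i6:blt.BR sll.ALU ; dual
t=5 i7+i8:xor.ALU ld.MEM ; dual
t=6 i9:sub.ALU ; RAW r5
t=7 i10+i11:sll.ALU sll.ALU ; dual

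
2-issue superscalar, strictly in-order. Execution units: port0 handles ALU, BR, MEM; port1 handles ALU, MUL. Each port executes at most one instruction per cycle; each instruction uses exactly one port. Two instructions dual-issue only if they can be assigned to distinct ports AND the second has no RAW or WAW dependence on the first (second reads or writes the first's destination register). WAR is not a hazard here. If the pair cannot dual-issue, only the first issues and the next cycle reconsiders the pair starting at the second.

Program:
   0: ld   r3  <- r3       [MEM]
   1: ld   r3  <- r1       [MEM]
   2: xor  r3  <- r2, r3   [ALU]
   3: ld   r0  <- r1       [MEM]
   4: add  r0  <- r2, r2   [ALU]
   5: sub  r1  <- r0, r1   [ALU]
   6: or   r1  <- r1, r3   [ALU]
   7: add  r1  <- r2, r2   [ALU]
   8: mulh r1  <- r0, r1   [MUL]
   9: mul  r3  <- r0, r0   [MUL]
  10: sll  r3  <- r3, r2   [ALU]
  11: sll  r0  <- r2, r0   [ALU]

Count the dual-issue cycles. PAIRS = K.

PAIRS = 2

c0: i0 ld.MEM  no-port MEM/MEM
c1: i1 ld.MEM  RAW+WAW r3
c2: i2,i3 xor.ALU+ld.MEM  dual
c3: i4 add.ALU  RAW r0
c4: i5 sub.ALU  RAW+WAW r1
c5: i6 or.ALU  WAW r1
c6: i7 add.ALU  RAW+WAW r1
c7: i8 mulh.MUL  no-port MUL/MUL
c8: i9 mul.MUL  RAW+WAW r3
c9: i10,i11 sll.ALU+sll.ALU  dual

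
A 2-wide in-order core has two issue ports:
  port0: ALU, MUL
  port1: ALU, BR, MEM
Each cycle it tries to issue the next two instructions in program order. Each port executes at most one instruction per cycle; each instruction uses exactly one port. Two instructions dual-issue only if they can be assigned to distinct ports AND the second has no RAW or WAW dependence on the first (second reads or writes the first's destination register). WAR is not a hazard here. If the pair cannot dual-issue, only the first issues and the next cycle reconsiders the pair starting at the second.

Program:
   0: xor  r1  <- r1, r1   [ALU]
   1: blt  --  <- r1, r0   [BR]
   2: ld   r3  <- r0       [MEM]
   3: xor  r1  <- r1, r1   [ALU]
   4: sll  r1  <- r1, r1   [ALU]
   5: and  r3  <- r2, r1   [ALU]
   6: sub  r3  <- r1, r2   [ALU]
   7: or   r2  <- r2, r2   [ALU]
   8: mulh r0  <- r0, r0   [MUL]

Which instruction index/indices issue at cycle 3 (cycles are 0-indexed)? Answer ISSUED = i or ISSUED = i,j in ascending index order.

ISSUED = 4

[0] i0  xor.ALU  -- RAW r1
[1] i1  blt.BR  -- no-port BR/MEM
[2] i2,i3  ld.MEM+xor.ALU  -- 2-wide
[3] i4  sll.ALU  -- RAW r1
[4] i5  and.ALU  -- WAW r3
[5] i6,i7  sub.ALU+or.ALU  -- 2-wide
[6] i8  mulh.MUL  -- tail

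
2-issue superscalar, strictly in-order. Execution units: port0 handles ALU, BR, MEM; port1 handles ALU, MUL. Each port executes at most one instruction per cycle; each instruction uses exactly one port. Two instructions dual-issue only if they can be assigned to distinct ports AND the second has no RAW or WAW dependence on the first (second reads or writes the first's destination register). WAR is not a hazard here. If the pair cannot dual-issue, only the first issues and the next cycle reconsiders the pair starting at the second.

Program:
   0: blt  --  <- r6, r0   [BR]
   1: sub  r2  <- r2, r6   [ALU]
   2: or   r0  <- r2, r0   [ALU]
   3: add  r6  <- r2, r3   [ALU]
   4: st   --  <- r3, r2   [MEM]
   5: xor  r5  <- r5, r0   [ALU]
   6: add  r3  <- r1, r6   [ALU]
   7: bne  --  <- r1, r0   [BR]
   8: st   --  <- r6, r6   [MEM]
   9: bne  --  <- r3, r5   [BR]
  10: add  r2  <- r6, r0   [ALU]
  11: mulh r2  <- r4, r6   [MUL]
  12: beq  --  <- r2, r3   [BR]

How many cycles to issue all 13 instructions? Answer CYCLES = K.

0. blt sub @i0,i1  | pair
1. or add @i2,i3  | pair
2. st xor @i4,i5  | pair
3. add bne @i6,i7  | pair
4. st @i8  | no-port MEM/BR
5. bne add @i9,i10  | pair
6. mulh @i11  | RAW r2
7. beq @i12  | tail

CYCLES = 8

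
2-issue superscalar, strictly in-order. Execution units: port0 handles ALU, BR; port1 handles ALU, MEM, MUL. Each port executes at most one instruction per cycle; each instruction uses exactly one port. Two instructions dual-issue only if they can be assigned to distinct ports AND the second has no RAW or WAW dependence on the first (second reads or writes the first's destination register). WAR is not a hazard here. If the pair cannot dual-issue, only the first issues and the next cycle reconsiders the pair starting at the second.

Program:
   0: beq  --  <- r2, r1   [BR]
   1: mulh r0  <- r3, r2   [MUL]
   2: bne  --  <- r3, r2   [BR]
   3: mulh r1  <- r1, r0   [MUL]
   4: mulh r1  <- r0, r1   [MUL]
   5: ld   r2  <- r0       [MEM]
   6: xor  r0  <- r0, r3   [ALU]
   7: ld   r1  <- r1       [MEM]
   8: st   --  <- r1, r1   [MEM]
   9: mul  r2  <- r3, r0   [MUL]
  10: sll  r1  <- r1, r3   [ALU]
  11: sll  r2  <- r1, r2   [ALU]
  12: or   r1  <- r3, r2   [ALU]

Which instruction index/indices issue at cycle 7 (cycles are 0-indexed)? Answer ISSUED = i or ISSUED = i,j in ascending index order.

[0] i0&i1  beq.BR/mulh.MUL  -- 2-wide
[1] i2&i3  bne.BR/mulh.MUL  -- 2-wide
[2] i4  mulh.MUL  -- no-port MUL/MEM
[3] i5&i6  ld.MEM/xor.ALU  -- 2-wide
[4] i7  ld.MEM  -- no-port MEM/MEM
[5] i8  st.MEM  -- no-port MEM/MUL
[6] i9&i10  mul.MUL/sll.ALU  -- 2-wide
[7] i11  sll.ALU  -- RAW r2
[8] i12  or.ALU  -- tail

ISSUED = 11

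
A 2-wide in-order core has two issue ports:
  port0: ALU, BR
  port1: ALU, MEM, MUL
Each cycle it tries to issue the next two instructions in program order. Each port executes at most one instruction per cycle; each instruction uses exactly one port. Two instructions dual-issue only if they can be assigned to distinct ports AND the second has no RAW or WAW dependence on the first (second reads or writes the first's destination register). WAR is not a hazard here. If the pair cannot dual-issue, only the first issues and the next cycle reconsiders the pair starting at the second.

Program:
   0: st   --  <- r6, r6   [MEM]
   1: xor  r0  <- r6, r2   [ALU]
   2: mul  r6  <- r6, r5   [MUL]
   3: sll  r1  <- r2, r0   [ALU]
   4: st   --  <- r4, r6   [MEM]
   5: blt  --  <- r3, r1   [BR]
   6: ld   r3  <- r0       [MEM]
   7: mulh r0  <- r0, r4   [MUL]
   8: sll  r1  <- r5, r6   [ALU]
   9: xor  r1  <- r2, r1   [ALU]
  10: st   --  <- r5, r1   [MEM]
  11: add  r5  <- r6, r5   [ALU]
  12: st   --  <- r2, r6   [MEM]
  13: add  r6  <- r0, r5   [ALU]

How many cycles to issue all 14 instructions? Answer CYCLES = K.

0. st+xor @i0&i1  | 2-wide
1. mul+sll @i2&i3  | 2-wide
2. st+blt @i4&i5  | 2-wide
3. ld @i6  | no-port MEM/MUL
4. mulh+sll @i7&i8  | 2-wide
5. xor @i9  | RAW r1
6. st+add @i10&i11  | 2-wide
7. st+add @i12&i13  | 2-wide

CYCLES = 8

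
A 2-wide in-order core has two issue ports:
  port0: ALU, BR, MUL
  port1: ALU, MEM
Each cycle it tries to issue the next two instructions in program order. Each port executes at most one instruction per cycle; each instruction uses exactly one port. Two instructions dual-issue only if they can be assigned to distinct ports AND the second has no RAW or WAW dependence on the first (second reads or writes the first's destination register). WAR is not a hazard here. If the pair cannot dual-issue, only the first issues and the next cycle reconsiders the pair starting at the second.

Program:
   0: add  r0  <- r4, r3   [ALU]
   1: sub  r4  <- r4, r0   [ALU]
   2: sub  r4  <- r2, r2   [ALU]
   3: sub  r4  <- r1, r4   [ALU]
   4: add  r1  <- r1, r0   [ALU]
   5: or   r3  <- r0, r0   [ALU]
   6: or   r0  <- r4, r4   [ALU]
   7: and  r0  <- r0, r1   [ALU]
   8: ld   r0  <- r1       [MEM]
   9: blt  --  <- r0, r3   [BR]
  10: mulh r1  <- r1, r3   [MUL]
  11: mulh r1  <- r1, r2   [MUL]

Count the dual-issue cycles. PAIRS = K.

PAIRS = 2

  cy0 -> i0 (add.ALU) RAW r0
  cy1 -> i1 (sub.ALU) WAW r4
  cy2 -> i2 (sub.ALU) RAW+WAW r4
  cy3 -> i3+i4 (sub.ALU+add.ALU) pair
  cy4 -> i5+i6 (or.ALU+or.ALU) pair
  cy5 -> i7 (and.ALU) WAW r0
  cy6 -> i8 (ld.MEM) RAW r0
  cy7 -> i9 (blt.BR) no-port BR/MUL
  cy8 -> i10 (mulh.MUL) no-port MUL/MUL
  cy9 -> i11 (mulh.MUL) tail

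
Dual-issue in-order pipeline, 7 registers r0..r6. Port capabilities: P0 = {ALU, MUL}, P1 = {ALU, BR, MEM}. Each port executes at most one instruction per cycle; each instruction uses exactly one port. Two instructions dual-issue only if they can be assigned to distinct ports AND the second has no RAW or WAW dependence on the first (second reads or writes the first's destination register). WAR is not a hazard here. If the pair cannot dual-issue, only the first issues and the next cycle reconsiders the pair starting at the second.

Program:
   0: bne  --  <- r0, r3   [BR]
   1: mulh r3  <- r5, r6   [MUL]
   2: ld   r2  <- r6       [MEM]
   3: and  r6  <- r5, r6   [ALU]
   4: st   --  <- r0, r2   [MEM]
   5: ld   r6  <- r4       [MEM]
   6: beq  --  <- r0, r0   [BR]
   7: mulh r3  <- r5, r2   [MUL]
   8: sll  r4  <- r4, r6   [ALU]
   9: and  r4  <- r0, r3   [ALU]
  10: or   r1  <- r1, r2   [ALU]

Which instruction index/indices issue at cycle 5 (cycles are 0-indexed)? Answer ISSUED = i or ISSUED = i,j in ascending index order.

ISSUED = 8

#0 head=0: bne/mulh i0&i1 pair
#1 head=2: ld/and i2&i3 pair
#2 head=4: st i4 no-port MEM/MEM
#3 head=5: ld i5 no-port MEM/BR
#4 head=6: beq/mulh i6&i7 pair
#5 head=8: sll i8 WAW r4
#6 head=9: and/or i9&i10 pair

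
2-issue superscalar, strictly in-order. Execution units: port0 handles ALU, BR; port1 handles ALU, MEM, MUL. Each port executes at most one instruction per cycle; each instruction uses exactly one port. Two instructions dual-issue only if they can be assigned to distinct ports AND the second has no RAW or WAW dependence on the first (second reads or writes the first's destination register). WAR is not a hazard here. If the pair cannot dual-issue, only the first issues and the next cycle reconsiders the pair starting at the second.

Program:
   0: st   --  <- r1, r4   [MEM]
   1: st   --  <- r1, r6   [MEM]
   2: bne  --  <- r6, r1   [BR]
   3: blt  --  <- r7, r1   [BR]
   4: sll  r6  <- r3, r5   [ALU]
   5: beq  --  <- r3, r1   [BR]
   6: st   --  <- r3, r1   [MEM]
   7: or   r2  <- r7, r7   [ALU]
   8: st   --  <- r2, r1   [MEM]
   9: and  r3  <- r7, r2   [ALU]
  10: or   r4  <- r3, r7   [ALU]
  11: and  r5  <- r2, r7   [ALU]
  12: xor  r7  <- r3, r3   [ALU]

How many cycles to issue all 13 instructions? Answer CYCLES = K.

t=0 i0:st ; no-port MEM/MEM
t=1 i1+i2:st/bne ; pair
t=2 i3+i4:blt/sll ; pair
t=3 i5+i6:beq/st ; pair
t=4 i7:or ; RAW r2
t=5 i8+i9:st/and ; pair
t=6 i10+i11:or/and ; pair
t=7 i12:xor ; tail

CYCLES = 8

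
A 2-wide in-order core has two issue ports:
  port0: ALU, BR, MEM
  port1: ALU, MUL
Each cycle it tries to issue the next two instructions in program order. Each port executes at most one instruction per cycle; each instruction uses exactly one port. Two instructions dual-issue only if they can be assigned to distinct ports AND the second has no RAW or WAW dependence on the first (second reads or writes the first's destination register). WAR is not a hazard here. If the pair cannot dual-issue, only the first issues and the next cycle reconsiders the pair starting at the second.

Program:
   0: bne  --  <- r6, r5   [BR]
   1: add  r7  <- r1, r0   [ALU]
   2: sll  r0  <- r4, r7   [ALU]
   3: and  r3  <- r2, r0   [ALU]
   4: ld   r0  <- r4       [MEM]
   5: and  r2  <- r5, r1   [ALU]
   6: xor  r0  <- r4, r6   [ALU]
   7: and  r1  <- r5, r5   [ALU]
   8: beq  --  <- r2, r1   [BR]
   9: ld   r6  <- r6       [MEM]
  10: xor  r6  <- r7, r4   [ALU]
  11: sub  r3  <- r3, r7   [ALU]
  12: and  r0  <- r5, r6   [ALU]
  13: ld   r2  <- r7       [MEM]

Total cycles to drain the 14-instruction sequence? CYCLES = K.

CYCLES = 9

  cy0 -> i0,i1 (bne.BR/add.ALU) pair
  cy1 -> i2 (sll.ALU) RAW r0
  cy2 -> i3,i4 (and.ALU/ld.MEM) pair
  cy3 -> i5,i6 (and.ALU/xor.ALU) pair
  cy4 -> i7 (and.ALU) RAW r1
  cy5 -> i8 (beq.BR) no-port BR/MEM
  cy6 -> i9 (ld.MEM) WAW r6
  cy7 -> i10,i11 (xor.ALU/sub.ALU) pair
  cy8 -> i12,i13 (and.ALU/ld.MEM) pair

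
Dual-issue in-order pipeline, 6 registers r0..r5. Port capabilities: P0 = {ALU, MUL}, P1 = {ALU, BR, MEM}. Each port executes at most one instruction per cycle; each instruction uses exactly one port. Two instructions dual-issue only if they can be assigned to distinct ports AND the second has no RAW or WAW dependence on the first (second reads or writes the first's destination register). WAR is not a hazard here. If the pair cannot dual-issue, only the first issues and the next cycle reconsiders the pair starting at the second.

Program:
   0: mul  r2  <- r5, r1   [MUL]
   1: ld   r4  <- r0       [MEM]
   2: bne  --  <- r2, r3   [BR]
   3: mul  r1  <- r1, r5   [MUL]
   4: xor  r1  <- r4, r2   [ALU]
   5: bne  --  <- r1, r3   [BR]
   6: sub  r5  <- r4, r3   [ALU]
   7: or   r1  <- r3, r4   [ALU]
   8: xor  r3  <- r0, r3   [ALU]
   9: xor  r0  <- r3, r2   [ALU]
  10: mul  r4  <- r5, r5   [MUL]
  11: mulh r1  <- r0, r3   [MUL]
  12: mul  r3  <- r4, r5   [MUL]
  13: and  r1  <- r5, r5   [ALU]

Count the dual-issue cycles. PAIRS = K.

c0: i0&i1 mul+ld  2-wide
c1: i2&i3 bne+mul  2-wide
c2: i4 xor  RAW r1
c3: i5&i6 bne+sub  2-wide
c4: i7&i8 or+xor  2-wide
c5: i9&i10 xor+mul  2-wide
c6: i11 mulh  no-port MUL/MUL
c7: i12&i13 mul+and  2-wide

PAIRS = 6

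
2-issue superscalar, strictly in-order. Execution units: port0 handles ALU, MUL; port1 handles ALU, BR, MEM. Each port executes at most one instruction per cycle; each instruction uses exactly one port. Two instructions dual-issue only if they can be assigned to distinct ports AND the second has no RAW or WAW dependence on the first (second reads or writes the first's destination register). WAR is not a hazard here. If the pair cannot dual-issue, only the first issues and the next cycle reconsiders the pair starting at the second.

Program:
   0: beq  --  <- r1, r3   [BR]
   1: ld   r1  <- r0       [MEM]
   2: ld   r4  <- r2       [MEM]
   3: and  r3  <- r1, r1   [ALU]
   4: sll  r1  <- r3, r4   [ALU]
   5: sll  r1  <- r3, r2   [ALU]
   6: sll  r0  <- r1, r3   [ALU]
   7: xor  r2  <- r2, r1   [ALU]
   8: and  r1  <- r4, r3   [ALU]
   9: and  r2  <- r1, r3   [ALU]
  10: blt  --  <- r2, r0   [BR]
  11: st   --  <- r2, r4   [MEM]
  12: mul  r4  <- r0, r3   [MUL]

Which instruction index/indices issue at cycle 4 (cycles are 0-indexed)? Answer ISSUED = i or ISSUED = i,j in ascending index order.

[0] i0  beq  -- no-port BR/MEM
[1] i1  ld  -- no-port MEM/MEM
[2] i2&i3  ld;and  -- pair
[3] i4  sll  -- WAW r1
[4] i5  sll  -- RAW r1
[5] i6&i7  sll;xor  -- pair
[6] i8  and  -- RAW r1
[7] i9  and  -- RAW r2
[8] i10  blt  -- no-port BR/MEM
[9] i11&i12  st;mul  -- pair

ISSUED = 5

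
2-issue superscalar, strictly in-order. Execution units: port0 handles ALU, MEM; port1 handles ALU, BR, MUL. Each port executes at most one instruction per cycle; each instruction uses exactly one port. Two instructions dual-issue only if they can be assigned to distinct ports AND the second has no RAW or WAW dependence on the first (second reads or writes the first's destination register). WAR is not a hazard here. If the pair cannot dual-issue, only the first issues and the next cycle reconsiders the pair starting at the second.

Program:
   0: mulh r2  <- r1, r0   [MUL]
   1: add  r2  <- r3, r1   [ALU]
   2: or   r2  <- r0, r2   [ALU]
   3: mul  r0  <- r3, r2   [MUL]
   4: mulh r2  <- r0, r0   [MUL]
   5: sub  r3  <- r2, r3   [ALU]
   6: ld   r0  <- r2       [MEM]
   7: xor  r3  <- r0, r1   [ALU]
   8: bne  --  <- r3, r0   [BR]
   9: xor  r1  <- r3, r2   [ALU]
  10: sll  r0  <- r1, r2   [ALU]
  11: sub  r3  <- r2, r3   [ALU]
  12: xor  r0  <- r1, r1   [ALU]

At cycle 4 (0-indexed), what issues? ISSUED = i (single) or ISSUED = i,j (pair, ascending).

ISSUED = 4

[0] i0  mulh  -- WAW r2
[1] i1  add  -- RAW+WAW r2
[2] i2  or  -- RAW r2
[3] i3  mul  -- no-port MUL/MUL
[4] i4  mulh  -- RAW r2
[5] i5&i6  sub+ld  -- dual
[6] i7  xor  -- RAW r3
[7] i8&i9  bne+xor  -- dual
[8] i10&i11  sll+sub  -- dual
[9] i12  xor  -- tail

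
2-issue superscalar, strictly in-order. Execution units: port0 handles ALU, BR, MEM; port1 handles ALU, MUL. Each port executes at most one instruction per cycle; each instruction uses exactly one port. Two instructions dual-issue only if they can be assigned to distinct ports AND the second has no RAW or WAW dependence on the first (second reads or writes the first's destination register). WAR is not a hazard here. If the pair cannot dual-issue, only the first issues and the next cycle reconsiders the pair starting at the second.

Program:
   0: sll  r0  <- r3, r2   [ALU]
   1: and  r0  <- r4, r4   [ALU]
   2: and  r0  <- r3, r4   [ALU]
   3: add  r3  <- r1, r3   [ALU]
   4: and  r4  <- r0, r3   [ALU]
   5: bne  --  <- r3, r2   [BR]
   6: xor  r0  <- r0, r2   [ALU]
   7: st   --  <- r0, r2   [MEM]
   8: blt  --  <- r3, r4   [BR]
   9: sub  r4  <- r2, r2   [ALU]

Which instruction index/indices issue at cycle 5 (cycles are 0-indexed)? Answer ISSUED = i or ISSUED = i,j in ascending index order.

0. sll.ALU @i0  | WAW r0
1. and.ALU @i1  | WAW r0
2. and.ALU;add.ALU @i2&i3  | 2-wide
3. and.ALU;bne.BR @i4&i5  | 2-wide
4. xor.ALU @i6  | RAW r0
5. st.MEM @i7  | no-port MEM/BR
6. blt.BR;sub.ALU @i8&i9  | 2-wide

ISSUED = 7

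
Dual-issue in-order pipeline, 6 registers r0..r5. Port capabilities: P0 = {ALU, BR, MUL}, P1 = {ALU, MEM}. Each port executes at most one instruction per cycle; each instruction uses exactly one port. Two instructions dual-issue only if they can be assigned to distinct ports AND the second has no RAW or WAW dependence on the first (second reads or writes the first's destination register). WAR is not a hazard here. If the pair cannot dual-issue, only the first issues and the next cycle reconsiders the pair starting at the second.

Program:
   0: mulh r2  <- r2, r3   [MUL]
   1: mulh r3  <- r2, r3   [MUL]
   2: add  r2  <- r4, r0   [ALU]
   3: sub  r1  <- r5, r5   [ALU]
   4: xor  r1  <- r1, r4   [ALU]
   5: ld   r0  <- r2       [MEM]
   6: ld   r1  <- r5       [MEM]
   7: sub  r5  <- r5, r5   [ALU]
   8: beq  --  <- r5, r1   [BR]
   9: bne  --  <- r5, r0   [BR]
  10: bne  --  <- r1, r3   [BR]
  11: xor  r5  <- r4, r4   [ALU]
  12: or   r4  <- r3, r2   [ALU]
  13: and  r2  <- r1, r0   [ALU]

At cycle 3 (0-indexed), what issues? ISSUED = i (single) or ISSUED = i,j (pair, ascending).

t=0 i0:mulh ; no-port MUL/MUL
t=1 i1/i2:mulh add ; dual
t=2 i3:sub ; RAW+WAW r1
t=3 i4/i5:xor ld ; dual
t=4 i6/i7:ld sub ; dual
t=5 i8:beq ; no-port BR/BR
t=6 i9:bne ; no-port BR/BR
t=7 i10/i11:bne xor ; dual
t=8 i12/i13:or and ; dual

ISSUED = 4,5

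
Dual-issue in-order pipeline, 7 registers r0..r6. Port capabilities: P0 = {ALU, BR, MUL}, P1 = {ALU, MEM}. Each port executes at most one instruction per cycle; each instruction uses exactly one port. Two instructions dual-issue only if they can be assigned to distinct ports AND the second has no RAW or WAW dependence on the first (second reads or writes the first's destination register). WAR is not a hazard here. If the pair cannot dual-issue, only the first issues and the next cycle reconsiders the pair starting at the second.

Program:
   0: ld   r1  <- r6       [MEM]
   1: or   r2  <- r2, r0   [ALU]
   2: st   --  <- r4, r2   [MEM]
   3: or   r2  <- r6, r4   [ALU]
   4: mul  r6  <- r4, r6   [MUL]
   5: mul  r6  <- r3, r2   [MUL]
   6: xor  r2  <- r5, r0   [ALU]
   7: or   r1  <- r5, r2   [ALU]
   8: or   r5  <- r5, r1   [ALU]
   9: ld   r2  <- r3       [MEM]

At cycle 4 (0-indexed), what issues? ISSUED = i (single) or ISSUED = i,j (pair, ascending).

  cy0 -> i0&i1 (ld;or) 2-wide
  cy1 -> i2&i3 (st;or) 2-wide
  cy2 -> i4 (mul) no-port MUL/MUL
  cy3 -> i5&i6 (mul;xor) 2-wide
  cy4 -> i7 (or) RAW r1
  cy5 -> i8&i9 (or;ld) 2-wide

ISSUED = 7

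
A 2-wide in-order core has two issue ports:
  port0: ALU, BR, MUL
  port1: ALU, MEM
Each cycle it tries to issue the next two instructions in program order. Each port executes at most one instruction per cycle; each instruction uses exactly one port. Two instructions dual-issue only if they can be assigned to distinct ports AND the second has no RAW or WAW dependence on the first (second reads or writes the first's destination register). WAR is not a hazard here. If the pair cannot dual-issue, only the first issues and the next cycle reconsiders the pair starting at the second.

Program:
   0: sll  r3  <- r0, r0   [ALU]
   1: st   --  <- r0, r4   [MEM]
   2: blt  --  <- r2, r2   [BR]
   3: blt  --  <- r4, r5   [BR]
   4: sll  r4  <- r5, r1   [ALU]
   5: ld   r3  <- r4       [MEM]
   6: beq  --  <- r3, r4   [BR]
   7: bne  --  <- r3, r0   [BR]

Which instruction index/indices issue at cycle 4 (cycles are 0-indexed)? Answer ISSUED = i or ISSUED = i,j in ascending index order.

c0: i0&i1 sll.ALU;st.MEM  dual
c1: i2 blt.BR  no-port BR/BR
c2: i3&i4 blt.BR;sll.ALU  dual
c3: i5 ld.MEM  RAW r3
c4: i6 beq.BR  no-port BR/BR
c5: i7 bne.BR  tail

ISSUED = 6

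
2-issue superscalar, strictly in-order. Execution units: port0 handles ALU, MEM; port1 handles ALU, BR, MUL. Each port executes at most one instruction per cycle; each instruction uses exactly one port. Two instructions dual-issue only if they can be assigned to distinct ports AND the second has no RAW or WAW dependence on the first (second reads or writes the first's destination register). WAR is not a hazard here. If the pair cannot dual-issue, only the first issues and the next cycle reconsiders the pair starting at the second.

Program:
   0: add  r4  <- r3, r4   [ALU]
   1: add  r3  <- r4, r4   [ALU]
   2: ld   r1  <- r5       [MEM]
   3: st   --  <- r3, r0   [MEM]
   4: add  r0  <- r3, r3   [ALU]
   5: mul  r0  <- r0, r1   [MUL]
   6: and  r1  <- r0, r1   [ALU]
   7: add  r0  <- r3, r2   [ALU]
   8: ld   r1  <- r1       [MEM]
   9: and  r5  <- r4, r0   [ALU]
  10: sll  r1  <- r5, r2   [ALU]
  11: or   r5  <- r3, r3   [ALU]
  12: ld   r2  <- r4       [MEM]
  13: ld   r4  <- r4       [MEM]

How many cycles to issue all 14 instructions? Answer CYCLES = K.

[0] i0  add  -- RAW r4
[1] i1,i2  add;ld  -- 2-wide
[2] i3,i4  st;add  -- 2-wide
[3] i5  mul  -- RAW r0
[4] i6,i7  and;add  -- 2-wide
[5] i8,i9  ld;and  -- 2-wide
[6] i10,i11  sll;or  -- 2-wide
[7] i12  ld  -- no-port MEM/MEM
[8] i13  ld  -- tail

CYCLES = 9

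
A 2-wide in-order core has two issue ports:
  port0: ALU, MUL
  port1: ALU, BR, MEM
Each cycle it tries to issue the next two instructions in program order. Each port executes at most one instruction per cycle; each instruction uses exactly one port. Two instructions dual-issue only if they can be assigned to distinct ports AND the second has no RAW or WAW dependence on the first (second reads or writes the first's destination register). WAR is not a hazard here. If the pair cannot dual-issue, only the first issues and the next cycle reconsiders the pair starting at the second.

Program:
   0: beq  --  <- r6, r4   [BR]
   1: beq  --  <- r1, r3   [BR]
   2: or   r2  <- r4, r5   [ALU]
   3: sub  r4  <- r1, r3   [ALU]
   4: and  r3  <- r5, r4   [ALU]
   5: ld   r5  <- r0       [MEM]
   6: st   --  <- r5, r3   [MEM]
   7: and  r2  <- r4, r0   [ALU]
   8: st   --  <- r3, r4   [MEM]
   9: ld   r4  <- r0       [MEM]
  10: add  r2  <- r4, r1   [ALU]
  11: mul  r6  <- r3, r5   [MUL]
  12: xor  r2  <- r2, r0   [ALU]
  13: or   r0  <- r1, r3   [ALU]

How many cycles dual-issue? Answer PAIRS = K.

PAIRS = 5

  cy0 -> i0 (beq) no-port BR/BR
  cy1 -> i1+i2 (beq+or) dual
  cy2 -> i3 (sub) RAW r4
  cy3 -> i4+i5 (and+ld) dual
  cy4 -> i6+i7 (st+and) dual
  cy5 -> i8 (st) no-port MEM/MEM
  cy6 -> i9 (ld) RAW r4
  cy7 -> i10+i11 (add+mul) dual
  cy8 -> i12+i13 (xor+or) dual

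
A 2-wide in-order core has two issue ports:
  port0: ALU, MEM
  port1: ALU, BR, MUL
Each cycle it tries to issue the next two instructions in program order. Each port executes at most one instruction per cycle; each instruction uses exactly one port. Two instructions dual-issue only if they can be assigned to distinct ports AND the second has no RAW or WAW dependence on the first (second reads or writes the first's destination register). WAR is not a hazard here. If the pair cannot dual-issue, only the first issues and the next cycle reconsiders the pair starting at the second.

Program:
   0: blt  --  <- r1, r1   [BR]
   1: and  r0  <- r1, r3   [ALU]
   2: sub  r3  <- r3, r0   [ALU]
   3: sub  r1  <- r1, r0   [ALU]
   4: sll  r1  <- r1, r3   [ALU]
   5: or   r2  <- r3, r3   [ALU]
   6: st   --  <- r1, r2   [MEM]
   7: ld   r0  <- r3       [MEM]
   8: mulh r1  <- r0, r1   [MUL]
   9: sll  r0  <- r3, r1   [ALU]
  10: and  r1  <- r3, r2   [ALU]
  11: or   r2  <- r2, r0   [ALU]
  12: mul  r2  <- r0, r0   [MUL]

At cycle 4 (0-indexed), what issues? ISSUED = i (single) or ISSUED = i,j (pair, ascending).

  cy0 -> i0+i1 (blt/and) dual
  cy1 -> i2+i3 (sub/sub) dual
  cy2 -> i4+i5 (sll/or) dual
  cy3 -> i6 (st) no-port MEM/MEM
  cy4 -> i7 (ld) RAW r0
  cy5 -> i8 (mulh) RAW r1
  cy6 -> i9+i10 (sll/and) dual
  cy7 -> i11 (or) WAW r2
  cy8 -> i12 (mul) tail

ISSUED = 7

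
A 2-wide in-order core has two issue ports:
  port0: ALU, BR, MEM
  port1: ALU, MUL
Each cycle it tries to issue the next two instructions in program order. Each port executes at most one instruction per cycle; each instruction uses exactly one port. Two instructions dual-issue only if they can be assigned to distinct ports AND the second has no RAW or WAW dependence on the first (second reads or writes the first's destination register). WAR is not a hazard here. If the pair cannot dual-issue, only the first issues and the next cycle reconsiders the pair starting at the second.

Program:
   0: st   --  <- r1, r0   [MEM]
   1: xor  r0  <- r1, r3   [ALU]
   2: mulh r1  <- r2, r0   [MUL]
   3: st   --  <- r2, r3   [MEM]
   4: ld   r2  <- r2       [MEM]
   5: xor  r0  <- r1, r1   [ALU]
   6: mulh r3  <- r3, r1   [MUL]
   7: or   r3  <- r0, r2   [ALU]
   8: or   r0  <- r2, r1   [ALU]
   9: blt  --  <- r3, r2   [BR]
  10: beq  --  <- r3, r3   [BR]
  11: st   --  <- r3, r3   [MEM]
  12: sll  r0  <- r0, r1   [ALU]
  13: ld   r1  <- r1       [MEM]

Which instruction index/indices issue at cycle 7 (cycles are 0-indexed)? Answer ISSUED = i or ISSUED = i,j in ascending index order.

ISSUED = 11,12

  cy0 -> i0/i1 (st+xor) dual
  cy1 -> i2/i3 (mulh+st) dual
  cy2 -> i4/i5 (ld+xor) dual
  cy3 -> i6 (mulh) WAW r3
  cy4 -> i7/i8 (or+or) dual
  cy5 -> i9 (blt) no-port BR/BR
  cy6 -> i10 (beq) no-port BR/MEM
  cy7 -> i11/i12 (st+sll) dual
  cy8 -> i13 (ld) tail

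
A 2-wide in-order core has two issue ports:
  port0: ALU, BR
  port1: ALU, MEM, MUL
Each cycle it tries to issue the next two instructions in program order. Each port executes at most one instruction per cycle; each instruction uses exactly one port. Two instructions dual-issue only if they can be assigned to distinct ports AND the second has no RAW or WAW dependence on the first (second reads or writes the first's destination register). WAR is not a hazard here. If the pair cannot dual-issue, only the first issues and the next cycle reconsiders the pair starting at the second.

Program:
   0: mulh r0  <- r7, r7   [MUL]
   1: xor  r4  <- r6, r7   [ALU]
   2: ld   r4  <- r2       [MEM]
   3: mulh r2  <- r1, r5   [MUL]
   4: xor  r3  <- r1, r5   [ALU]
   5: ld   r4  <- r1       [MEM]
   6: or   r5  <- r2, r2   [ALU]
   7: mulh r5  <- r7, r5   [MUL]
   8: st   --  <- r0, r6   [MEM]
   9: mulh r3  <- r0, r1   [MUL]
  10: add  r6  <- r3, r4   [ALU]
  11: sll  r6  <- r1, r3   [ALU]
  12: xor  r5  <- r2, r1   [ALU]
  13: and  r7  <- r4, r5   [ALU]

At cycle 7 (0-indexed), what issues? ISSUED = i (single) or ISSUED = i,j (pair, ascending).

c0: i0/i1 mulh xor  pair
c1: i2 ld  no-port MEM/MUL
c2: i3/i4 mulh xor  pair
c3: i5/i6 ld or  pair
c4: i7 mulh  no-port MUL/MEM
c5: i8 st  no-port MEM/MUL
c6: i9 mulh  RAW r3
c7: i10 add  WAW r6
c8: i11/i12 sll xor  pair
c9: i13 and  tail

ISSUED = 10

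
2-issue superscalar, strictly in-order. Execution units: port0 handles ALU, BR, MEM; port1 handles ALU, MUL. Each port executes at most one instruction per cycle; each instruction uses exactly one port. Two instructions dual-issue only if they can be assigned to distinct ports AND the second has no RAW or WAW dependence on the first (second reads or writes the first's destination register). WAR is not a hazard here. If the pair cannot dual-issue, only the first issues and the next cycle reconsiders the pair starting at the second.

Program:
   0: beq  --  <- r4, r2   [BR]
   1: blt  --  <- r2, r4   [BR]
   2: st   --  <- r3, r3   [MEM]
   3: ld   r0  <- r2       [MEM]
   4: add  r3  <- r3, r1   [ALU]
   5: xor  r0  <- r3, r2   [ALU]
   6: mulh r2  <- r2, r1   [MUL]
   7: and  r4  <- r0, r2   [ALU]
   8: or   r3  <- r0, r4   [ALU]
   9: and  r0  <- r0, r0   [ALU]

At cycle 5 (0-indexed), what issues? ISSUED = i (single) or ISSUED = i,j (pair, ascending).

0. beq @i0  | no-port BR/BR
1. blt @i1  | no-port BR/MEM
2. st @i2  | no-port MEM/MEM
3. ld+add @i3+i4  | 2-wide
4. xor+mulh @i5+i6  | 2-wide
5. and @i7  | RAW r4
6. or+and @i8+i9  | 2-wide

ISSUED = 7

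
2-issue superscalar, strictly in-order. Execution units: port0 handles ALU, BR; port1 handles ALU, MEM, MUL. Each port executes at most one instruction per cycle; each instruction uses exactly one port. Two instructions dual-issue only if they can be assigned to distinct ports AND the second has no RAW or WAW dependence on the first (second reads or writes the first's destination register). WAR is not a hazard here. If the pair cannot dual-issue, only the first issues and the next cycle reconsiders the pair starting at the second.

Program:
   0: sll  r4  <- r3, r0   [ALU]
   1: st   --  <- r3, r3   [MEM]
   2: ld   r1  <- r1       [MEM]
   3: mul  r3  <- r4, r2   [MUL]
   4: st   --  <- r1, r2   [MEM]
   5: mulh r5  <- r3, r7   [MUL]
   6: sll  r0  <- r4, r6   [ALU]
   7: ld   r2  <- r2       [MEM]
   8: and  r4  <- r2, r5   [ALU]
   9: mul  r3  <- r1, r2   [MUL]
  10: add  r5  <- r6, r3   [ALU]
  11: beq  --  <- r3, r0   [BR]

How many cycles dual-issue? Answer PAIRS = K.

PAIRS = 4

#0 head=0: sll+st i0,i1 pair
#1 head=2: ld i2 no-port MEM/MUL
#2 head=3: mul i3 no-port MUL/MEM
#3 head=4: st i4 no-port MEM/MUL
#4 head=5: mulh+sll i5,i6 pair
#5 head=7: ld i7 RAW r2
#6 head=8: and+mul i8,i9 pair
#7 head=10: add+beq i10,i11 pair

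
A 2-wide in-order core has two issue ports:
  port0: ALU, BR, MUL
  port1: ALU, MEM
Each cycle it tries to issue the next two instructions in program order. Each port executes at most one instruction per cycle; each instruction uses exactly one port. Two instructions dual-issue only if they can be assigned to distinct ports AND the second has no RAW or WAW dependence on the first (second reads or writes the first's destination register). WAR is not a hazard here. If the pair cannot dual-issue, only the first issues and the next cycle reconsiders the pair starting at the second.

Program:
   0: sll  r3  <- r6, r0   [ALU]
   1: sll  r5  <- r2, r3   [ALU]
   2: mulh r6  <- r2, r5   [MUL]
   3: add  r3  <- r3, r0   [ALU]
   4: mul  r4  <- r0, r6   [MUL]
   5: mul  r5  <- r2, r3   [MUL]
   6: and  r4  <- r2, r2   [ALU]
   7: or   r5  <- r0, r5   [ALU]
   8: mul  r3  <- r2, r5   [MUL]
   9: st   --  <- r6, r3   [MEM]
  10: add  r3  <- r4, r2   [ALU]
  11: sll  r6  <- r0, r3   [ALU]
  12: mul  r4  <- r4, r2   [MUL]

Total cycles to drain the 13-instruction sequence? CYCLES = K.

c0: i0 sll.ALU  RAW r3
c1: i1 sll.ALU  RAW r5
c2: i2+i3 mulh.MUL+add.ALU  pair
c3: i4 mul.MUL  no-port MUL/MUL
c4: i5+i6 mul.MUL+and.ALU  pair
c5: i7 or.ALU  RAW r5
c6: i8 mul.MUL  RAW r3
c7: i9+i10 st.MEM+add.ALU  pair
c8: i11+i12 sll.ALU+mul.MUL  pair

CYCLES = 9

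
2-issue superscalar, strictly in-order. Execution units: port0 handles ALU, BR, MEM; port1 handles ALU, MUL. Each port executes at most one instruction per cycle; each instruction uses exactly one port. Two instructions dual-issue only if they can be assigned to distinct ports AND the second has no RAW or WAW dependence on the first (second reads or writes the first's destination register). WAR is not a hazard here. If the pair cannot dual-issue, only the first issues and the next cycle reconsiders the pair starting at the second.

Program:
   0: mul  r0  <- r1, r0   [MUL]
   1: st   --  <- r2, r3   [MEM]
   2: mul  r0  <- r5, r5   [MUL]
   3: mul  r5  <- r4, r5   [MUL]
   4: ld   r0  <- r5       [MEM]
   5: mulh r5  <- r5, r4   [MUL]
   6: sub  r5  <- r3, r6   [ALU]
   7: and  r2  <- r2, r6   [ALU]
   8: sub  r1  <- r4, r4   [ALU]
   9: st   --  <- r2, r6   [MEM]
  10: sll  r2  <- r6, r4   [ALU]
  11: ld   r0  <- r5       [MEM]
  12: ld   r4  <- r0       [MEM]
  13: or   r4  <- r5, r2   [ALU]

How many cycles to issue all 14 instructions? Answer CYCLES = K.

CYCLES = 9

[0] i0,i1  mul;st  -- pair
[1] i2  mul  -- no-port MUL/MUL
[2] i3  mul  -- RAW r5
[3] i4,i5  ld;mulh  -- pair
[4] i6,i7  sub;and  -- pair
[5] i8,i9  sub;st  -- pair
[6] i10,i11  sll;ld  -- pair
[7] i12  ld  -- WAW r4
[8] i13  or  -- tail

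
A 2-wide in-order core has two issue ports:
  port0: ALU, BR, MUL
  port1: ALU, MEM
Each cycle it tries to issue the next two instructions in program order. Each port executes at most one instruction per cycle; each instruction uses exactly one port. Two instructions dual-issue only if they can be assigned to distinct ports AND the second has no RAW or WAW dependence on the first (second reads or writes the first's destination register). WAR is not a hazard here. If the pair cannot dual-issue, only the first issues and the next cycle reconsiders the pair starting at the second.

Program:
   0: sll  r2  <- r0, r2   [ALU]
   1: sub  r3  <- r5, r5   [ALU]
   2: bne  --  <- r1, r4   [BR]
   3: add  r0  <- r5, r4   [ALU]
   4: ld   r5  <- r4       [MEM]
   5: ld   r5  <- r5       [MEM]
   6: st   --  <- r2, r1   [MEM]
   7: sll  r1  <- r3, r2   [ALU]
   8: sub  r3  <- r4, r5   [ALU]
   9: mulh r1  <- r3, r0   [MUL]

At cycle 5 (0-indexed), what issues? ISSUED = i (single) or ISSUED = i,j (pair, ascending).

ISSUED = 8

  cy0 -> i0/i1 (sll/sub) 2-wide
  cy1 -> i2/i3 (bne/add) 2-wide
  cy2 -> i4 (ld) no-port MEM/MEM
  cy3 -> i5 (ld) no-port MEM/MEM
  cy4 -> i6/i7 (st/sll) 2-wide
  cy5 -> i8 (sub) RAW r3
  cy6 -> i9 (mulh) tail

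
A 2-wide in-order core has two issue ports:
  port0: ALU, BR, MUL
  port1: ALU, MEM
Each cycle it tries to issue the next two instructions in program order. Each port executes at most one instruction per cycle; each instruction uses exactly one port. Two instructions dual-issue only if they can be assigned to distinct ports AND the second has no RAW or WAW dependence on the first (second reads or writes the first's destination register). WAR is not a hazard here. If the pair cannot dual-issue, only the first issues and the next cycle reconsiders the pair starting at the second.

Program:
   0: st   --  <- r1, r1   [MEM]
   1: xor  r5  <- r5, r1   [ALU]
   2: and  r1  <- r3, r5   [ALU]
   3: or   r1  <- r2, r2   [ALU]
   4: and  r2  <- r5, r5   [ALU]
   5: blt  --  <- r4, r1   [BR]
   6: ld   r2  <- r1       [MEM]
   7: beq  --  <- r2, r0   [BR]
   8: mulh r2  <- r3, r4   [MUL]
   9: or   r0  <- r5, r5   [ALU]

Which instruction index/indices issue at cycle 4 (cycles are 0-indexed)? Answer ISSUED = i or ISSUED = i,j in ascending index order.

c0: i0/i1 st.MEM;xor.ALU  dual
c1: i2 and.ALU  WAW r1
c2: i3/i4 or.ALU;and.ALU  dual
c3: i5/i6 blt.BR;ld.MEM  dual
c4: i7 beq.BR  no-port BR/MUL
c5: i8/i9 mulh.MUL;or.ALU  dual

ISSUED = 7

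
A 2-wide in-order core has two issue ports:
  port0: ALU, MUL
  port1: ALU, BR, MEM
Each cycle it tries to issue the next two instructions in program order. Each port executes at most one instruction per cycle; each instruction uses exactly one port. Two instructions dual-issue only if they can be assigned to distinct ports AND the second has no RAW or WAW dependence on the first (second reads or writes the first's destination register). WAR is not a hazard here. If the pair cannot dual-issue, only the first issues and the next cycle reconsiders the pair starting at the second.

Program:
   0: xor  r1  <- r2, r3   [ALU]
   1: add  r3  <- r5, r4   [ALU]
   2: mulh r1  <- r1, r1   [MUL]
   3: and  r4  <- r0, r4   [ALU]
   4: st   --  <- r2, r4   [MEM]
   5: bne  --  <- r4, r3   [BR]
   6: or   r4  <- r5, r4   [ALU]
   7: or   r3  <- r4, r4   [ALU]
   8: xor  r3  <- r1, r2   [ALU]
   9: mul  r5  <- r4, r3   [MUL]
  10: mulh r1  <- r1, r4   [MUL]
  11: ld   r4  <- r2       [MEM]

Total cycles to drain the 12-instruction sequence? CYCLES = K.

#0 head=0: xor+add i0/i1 pair
#1 head=2: mulh+and i2/i3 pair
#2 head=4: st i4 no-port MEM/BR
#3 head=5: bne+or i5/i6 pair
#4 head=7: or i7 WAW r3
#5 head=8: xor i8 RAW r3
#6 head=9: mul i9 no-port MUL/MUL
#7 head=10: mulh+ld i10/i11 pair

CYCLES = 8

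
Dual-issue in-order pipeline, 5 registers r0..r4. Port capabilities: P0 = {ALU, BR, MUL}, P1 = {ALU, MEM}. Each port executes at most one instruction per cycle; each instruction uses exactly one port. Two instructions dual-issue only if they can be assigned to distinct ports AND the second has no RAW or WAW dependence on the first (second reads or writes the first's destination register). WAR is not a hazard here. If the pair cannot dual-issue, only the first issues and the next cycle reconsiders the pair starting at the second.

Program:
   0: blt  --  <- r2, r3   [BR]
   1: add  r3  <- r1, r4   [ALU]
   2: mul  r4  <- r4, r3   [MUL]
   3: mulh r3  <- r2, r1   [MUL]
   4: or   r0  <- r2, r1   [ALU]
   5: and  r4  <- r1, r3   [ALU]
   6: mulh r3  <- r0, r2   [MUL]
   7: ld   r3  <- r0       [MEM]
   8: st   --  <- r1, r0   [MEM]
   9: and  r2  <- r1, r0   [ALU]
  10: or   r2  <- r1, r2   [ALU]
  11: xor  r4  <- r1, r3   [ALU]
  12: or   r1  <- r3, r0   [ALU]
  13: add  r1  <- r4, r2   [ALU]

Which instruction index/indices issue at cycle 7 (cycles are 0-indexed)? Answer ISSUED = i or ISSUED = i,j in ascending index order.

ISSUED = 12

0. blt.BR add.ALU @i0/i1  | pair
1. mul.MUL @i2  | no-port MUL/MUL
2. mulh.MUL or.ALU @i3/i4  | pair
3. and.ALU mulh.MUL @i5/i6  | pair
4. ld.MEM @i7  | no-port MEM/MEM
5. st.MEM and.ALU @i8/i9  | pair
6. or.ALU xor.ALU @i10/i11  | pair
7. or.ALU @i12  | WAW r1
8. add.ALU @i13  | tail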